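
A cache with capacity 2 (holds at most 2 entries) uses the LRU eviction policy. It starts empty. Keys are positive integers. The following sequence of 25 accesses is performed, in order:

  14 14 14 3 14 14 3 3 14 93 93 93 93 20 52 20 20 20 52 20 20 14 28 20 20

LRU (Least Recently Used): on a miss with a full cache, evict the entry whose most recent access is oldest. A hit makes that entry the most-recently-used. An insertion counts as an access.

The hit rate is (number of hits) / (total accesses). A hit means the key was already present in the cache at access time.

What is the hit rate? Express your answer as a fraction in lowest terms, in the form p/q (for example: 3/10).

Answer: 17/25

Derivation:
LRU simulation (capacity=2):
  1. access 14: MISS. Cache (LRU->MRU): [14]
  2. access 14: HIT. Cache (LRU->MRU): [14]
  3. access 14: HIT. Cache (LRU->MRU): [14]
  4. access 3: MISS. Cache (LRU->MRU): [14 3]
  5. access 14: HIT. Cache (LRU->MRU): [3 14]
  6. access 14: HIT. Cache (LRU->MRU): [3 14]
  7. access 3: HIT. Cache (LRU->MRU): [14 3]
  8. access 3: HIT. Cache (LRU->MRU): [14 3]
  9. access 14: HIT. Cache (LRU->MRU): [3 14]
  10. access 93: MISS, evict 3. Cache (LRU->MRU): [14 93]
  11. access 93: HIT. Cache (LRU->MRU): [14 93]
  12. access 93: HIT. Cache (LRU->MRU): [14 93]
  13. access 93: HIT. Cache (LRU->MRU): [14 93]
  14. access 20: MISS, evict 14. Cache (LRU->MRU): [93 20]
  15. access 52: MISS, evict 93. Cache (LRU->MRU): [20 52]
  16. access 20: HIT. Cache (LRU->MRU): [52 20]
  17. access 20: HIT. Cache (LRU->MRU): [52 20]
  18. access 20: HIT. Cache (LRU->MRU): [52 20]
  19. access 52: HIT. Cache (LRU->MRU): [20 52]
  20. access 20: HIT. Cache (LRU->MRU): [52 20]
  21. access 20: HIT. Cache (LRU->MRU): [52 20]
  22. access 14: MISS, evict 52. Cache (LRU->MRU): [20 14]
  23. access 28: MISS, evict 20. Cache (LRU->MRU): [14 28]
  24. access 20: MISS, evict 14. Cache (LRU->MRU): [28 20]
  25. access 20: HIT. Cache (LRU->MRU): [28 20]
Total: 17 hits, 8 misses, 6 evictions

Hit rate = 17/25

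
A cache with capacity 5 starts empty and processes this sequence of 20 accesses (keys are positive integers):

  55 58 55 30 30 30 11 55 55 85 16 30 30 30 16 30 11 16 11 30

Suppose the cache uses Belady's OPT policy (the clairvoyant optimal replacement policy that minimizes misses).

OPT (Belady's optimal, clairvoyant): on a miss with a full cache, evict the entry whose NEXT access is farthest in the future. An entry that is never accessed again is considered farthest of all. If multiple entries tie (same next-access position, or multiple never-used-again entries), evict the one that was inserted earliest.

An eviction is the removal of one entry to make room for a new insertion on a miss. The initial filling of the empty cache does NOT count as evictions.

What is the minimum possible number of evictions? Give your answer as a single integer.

OPT (Belady) simulation (capacity=5):
  1. access 55: MISS. Cache: [55]
  2. access 58: MISS. Cache: [55 58]
  3. access 55: HIT. Next use of 55: step 8. Cache: [55 58]
  4. access 30: MISS. Cache: [55 58 30]
  5. access 30: HIT. Next use of 30: step 6. Cache: [55 58 30]
  6. access 30: HIT. Next use of 30: step 12. Cache: [55 58 30]
  7. access 11: MISS. Cache: [55 58 30 11]
  8. access 55: HIT. Next use of 55: step 9. Cache: [55 58 30 11]
  9. access 55: HIT. Next use of 55: never. Cache: [55 58 30 11]
  10. access 85: MISS. Cache: [55 58 30 11 85]
  11. access 16: MISS, evict 55 (next use: never). Cache: [58 30 11 85 16]
  12. access 30: HIT. Next use of 30: step 13. Cache: [58 30 11 85 16]
  13. access 30: HIT. Next use of 30: step 14. Cache: [58 30 11 85 16]
  14. access 30: HIT. Next use of 30: step 16. Cache: [58 30 11 85 16]
  15. access 16: HIT. Next use of 16: step 18. Cache: [58 30 11 85 16]
  16. access 30: HIT. Next use of 30: step 20. Cache: [58 30 11 85 16]
  17. access 11: HIT. Next use of 11: step 19. Cache: [58 30 11 85 16]
  18. access 16: HIT. Next use of 16: never. Cache: [58 30 11 85 16]
  19. access 11: HIT. Next use of 11: never. Cache: [58 30 11 85 16]
  20. access 30: HIT. Next use of 30: never. Cache: [58 30 11 85 16]
Total: 14 hits, 6 misses, 1 evictions

Answer: 1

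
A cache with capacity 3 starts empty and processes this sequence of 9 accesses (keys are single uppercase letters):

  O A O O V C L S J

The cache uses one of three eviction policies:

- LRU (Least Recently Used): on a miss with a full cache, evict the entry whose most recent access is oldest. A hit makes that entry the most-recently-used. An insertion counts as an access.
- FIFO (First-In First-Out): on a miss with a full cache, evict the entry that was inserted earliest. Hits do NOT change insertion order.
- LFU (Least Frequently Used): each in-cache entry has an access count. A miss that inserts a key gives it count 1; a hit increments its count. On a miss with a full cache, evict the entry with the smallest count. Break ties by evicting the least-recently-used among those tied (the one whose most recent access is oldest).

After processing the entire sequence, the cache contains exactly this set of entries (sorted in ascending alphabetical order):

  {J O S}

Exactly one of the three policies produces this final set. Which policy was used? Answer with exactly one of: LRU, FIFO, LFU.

Answer: LFU

Derivation:
Simulating under each policy and comparing final sets:
  LRU: final set = {J L S} -> differs
  FIFO: final set = {J L S} -> differs
  LFU: final set = {J O S} -> MATCHES target
Only LFU produces the target set.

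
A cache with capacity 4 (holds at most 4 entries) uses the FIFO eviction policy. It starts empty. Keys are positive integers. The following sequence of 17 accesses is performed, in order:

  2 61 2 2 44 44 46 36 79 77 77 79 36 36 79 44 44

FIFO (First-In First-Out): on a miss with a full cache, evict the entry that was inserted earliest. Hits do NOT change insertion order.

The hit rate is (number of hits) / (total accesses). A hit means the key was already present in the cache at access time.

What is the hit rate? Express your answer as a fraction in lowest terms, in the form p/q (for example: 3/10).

Answer: 9/17

Derivation:
FIFO simulation (capacity=4):
  1. access 2: MISS. Cache (old->new): [2]
  2. access 61: MISS. Cache (old->new): [2 61]
  3. access 2: HIT. Cache (old->new): [2 61]
  4. access 2: HIT. Cache (old->new): [2 61]
  5. access 44: MISS. Cache (old->new): [2 61 44]
  6. access 44: HIT. Cache (old->new): [2 61 44]
  7. access 46: MISS. Cache (old->new): [2 61 44 46]
  8. access 36: MISS, evict 2. Cache (old->new): [61 44 46 36]
  9. access 79: MISS, evict 61. Cache (old->new): [44 46 36 79]
  10. access 77: MISS, evict 44. Cache (old->new): [46 36 79 77]
  11. access 77: HIT. Cache (old->new): [46 36 79 77]
  12. access 79: HIT. Cache (old->new): [46 36 79 77]
  13. access 36: HIT. Cache (old->new): [46 36 79 77]
  14. access 36: HIT. Cache (old->new): [46 36 79 77]
  15. access 79: HIT. Cache (old->new): [46 36 79 77]
  16. access 44: MISS, evict 46. Cache (old->new): [36 79 77 44]
  17. access 44: HIT. Cache (old->new): [36 79 77 44]
Total: 9 hits, 8 misses, 4 evictions

Hit rate = 9/17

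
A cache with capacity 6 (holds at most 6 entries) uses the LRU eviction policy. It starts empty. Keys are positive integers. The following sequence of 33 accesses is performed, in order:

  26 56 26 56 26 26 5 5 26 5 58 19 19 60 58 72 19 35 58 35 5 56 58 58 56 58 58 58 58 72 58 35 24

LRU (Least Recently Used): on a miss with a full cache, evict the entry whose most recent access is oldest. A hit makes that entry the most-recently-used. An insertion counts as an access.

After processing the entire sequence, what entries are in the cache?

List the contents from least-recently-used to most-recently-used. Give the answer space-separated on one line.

LRU simulation (capacity=6):
  1. access 26: MISS. Cache (LRU->MRU): [26]
  2. access 56: MISS. Cache (LRU->MRU): [26 56]
  3. access 26: HIT. Cache (LRU->MRU): [56 26]
  4. access 56: HIT. Cache (LRU->MRU): [26 56]
  5. access 26: HIT. Cache (LRU->MRU): [56 26]
  6. access 26: HIT. Cache (LRU->MRU): [56 26]
  7. access 5: MISS. Cache (LRU->MRU): [56 26 5]
  8. access 5: HIT. Cache (LRU->MRU): [56 26 5]
  9. access 26: HIT. Cache (LRU->MRU): [56 5 26]
  10. access 5: HIT. Cache (LRU->MRU): [56 26 5]
  11. access 58: MISS. Cache (LRU->MRU): [56 26 5 58]
  12. access 19: MISS. Cache (LRU->MRU): [56 26 5 58 19]
  13. access 19: HIT. Cache (LRU->MRU): [56 26 5 58 19]
  14. access 60: MISS. Cache (LRU->MRU): [56 26 5 58 19 60]
  15. access 58: HIT. Cache (LRU->MRU): [56 26 5 19 60 58]
  16. access 72: MISS, evict 56. Cache (LRU->MRU): [26 5 19 60 58 72]
  17. access 19: HIT. Cache (LRU->MRU): [26 5 60 58 72 19]
  18. access 35: MISS, evict 26. Cache (LRU->MRU): [5 60 58 72 19 35]
  19. access 58: HIT. Cache (LRU->MRU): [5 60 72 19 35 58]
  20. access 35: HIT. Cache (LRU->MRU): [5 60 72 19 58 35]
  21. access 5: HIT. Cache (LRU->MRU): [60 72 19 58 35 5]
  22. access 56: MISS, evict 60. Cache (LRU->MRU): [72 19 58 35 5 56]
  23. access 58: HIT. Cache (LRU->MRU): [72 19 35 5 56 58]
  24. access 58: HIT. Cache (LRU->MRU): [72 19 35 5 56 58]
  25. access 56: HIT. Cache (LRU->MRU): [72 19 35 5 58 56]
  26. access 58: HIT. Cache (LRU->MRU): [72 19 35 5 56 58]
  27. access 58: HIT. Cache (LRU->MRU): [72 19 35 5 56 58]
  28. access 58: HIT. Cache (LRU->MRU): [72 19 35 5 56 58]
  29. access 58: HIT. Cache (LRU->MRU): [72 19 35 5 56 58]
  30. access 72: HIT. Cache (LRU->MRU): [19 35 5 56 58 72]
  31. access 58: HIT. Cache (LRU->MRU): [19 35 5 56 72 58]
  32. access 35: HIT. Cache (LRU->MRU): [19 5 56 72 58 35]
  33. access 24: MISS, evict 19. Cache (LRU->MRU): [5 56 72 58 35 24]
Total: 23 hits, 10 misses, 4 evictions

Answer: 5 56 72 58 35 24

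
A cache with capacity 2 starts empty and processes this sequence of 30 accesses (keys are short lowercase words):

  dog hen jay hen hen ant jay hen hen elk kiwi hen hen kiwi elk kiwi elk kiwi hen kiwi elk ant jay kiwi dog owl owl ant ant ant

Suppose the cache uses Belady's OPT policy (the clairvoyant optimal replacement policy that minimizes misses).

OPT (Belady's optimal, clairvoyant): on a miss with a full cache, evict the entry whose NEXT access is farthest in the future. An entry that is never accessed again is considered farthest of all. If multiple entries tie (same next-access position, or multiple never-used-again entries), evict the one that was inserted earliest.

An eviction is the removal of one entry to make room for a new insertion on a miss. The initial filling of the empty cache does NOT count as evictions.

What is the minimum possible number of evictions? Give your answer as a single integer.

OPT (Belady) simulation (capacity=2):
  1. access dog: MISS. Cache: [dog]
  2. access hen: MISS. Cache: [dog hen]
  3. access jay: MISS, evict dog (next use: step 25). Cache: [hen jay]
  4. access hen: HIT. Next use of hen: step 5. Cache: [hen jay]
  5. access hen: HIT. Next use of hen: step 8. Cache: [hen jay]
  6. access ant: MISS, evict hen (next use: step 8). Cache: [jay ant]
  7. access jay: HIT. Next use of jay: step 23. Cache: [jay ant]
  8. access hen: MISS, evict jay (next use: step 23). Cache: [ant hen]
  9. access hen: HIT. Next use of hen: step 12. Cache: [ant hen]
  10. access elk: MISS, evict ant (next use: step 22). Cache: [hen elk]
  11. access kiwi: MISS, evict elk (next use: step 15). Cache: [hen kiwi]
  12. access hen: HIT. Next use of hen: step 13. Cache: [hen kiwi]
  13. access hen: HIT. Next use of hen: step 19. Cache: [hen kiwi]
  14. access kiwi: HIT. Next use of kiwi: step 16. Cache: [hen kiwi]
  15. access elk: MISS, evict hen (next use: step 19). Cache: [kiwi elk]
  16. access kiwi: HIT. Next use of kiwi: step 18. Cache: [kiwi elk]
  17. access elk: HIT. Next use of elk: step 21. Cache: [kiwi elk]
  18. access kiwi: HIT. Next use of kiwi: step 20. Cache: [kiwi elk]
  19. access hen: MISS, evict elk (next use: step 21). Cache: [kiwi hen]
  20. access kiwi: HIT. Next use of kiwi: step 24. Cache: [kiwi hen]
  21. access elk: MISS, evict hen (next use: never). Cache: [kiwi elk]
  22. access ant: MISS, evict elk (next use: never). Cache: [kiwi ant]
  23. access jay: MISS, evict ant (next use: step 28). Cache: [kiwi jay]
  24. access kiwi: HIT. Next use of kiwi: never. Cache: [kiwi jay]
  25. access dog: MISS, evict kiwi (next use: never). Cache: [jay dog]
  26. access owl: MISS, evict jay (next use: never). Cache: [dog owl]
  27. access owl: HIT. Next use of owl: never. Cache: [dog owl]
  28. access ant: MISS, evict dog (next use: never). Cache: [owl ant]
  29. access ant: HIT. Next use of ant: step 30. Cache: [owl ant]
  30. access ant: HIT. Next use of ant: never. Cache: [owl ant]
Total: 15 hits, 15 misses, 13 evictions

Answer: 13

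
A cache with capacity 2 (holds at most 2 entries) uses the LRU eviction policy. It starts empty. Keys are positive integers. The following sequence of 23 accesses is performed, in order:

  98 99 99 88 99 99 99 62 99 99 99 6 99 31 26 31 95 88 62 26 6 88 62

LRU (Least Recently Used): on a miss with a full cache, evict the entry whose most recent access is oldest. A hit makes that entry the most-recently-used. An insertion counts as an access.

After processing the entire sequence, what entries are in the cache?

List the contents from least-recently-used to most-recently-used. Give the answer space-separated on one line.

LRU simulation (capacity=2):
  1. access 98: MISS. Cache (LRU->MRU): [98]
  2. access 99: MISS. Cache (LRU->MRU): [98 99]
  3. access 99: HIT. Cache (LRU->MRU): [98 99]
  4. access 88: MISS, evict 98. Cache (LRU->MRU): [99 88]
  5. access 99: HIT. Cache (LRU->MRU): [88 99]
  6. access 99: HIT. Cache (LRU->MRU): [88 99]
  7. access 99: HIT. Cache (LRU->MRU): [88 99]
  8. access 62: MISS, evict 88. Cache (LRU->MRU): [99 62]
  9. access 99: HIT. Cache (LRU->MRU): [62 99]
  10. access 99: HIT. Cache (LRU->MRU): [62 99]
  11. access 99: HIT. Cache (LRU->MRU): [62 99]
  12. access 6: MISS, evict 62. Cache (LRU->MRU): [99 6]
  13. access 99: HIT. Cache (LRU->MRU): [6 99]
  14. access 31: MISS, evict 6. Cache (LRU->MRU): [99 31]
  15. access 26: MISS, evict 99. Cache (LRU->MRU): [31 26]
  16. access 31: HIT. Cache (LRU->MRU): [26 31]
  17. access 95: MISS, evict 26. Cache (LRU->MRU): [31 95]
  18. access 88: MISS, evict 31. Cache (LRU->MRU): [95 88]
  19. access 62: MISS, evict 95. Cache (LRU->MRU): [88 62]
  20. access 26: MISS, evict 88. Cache (LRU->MRU): [62 26]
  21. access 6: MISS, evict 62. Cache (LRU->MRU): [26 6]
  22. access 88: MISS, evict 26. Cache (LRU->MRU): [6 88]
  23. access 62: MISS, evict 6. Cache (LRU->MRU): [88 62]
Total: 9 hits, 14 misses, 12 evictions

Answer: 88 62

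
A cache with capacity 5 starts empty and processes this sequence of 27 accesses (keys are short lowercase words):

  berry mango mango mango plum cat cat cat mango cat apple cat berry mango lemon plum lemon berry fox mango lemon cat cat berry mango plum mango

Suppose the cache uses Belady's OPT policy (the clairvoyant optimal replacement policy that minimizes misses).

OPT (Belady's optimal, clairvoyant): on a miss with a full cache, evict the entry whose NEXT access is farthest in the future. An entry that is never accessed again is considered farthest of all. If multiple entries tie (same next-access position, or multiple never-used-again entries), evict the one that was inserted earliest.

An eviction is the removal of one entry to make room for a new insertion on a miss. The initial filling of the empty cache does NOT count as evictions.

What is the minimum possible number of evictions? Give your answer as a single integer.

OPT (Belady) simulation (capacity=5):
  1. access berry: MISS. Cache: [berry]
  2. access mango: MISS. Cache: [berry mango]
  3. access mango: HIT. Next use of mango: step 4. Cache: [berry mango]
  4. access mango: HIT. Next use of mango: step 9. Cache: [berry mango]
  5. access plum: MISS. Cache: [berry mango plum]
  6. access cat: MISS. Cache: [berry mango plum cat]
  7. access cat: HIT. Next use of cat: step 8. Cache: [berry mango plum cat]
  8. access cat: HIT. Next use of cat: step 10. Cache: [berry mango plum cat]
  9. access mango: HIT. Next use of mango: step 14. Cache: [berry mango plum cat]
  10. access cat: HIT. Next use of cat: step 12. Cache: [berry mango plum cat]
  11. access apple: MISS. Cache: [berry mango plum cat apple]
  12. access cat: HIT. Next use of cat: step 22. Cache: [berry mango plum cat apple]
  13. access berry: HIT. Next use of berry: step 18. Cache: [berry mango plum cat apple]
  14. access mango: HIT. Next use of mango: step 20. Cache: [berry mango plum cat apple]
  15. access lemon: MISS, evict apple (next use: never). Cache: [berry mango plum cat lemon]
  16. access plum: HIT. Next use of plum: step 26. Cache: [berry mango plum cat lemon]
  17. access lemon: HIT. Next use of lemon: step 21. Cache: [berry mango plum cat lemon]
  18. access berry: HIT. Next use of berry: step 24. Cache: [berry mango plum cat lemon]
  19. access fox: MISS, evict plum (next use: step 26). Cache: [berry mango cat lemon fox]
  20. access mango: HIT. Next use of mango: step 25. Cache: [berry mango cat lemon fox]
  21. access lemon: HIT. Next use of lemon: never. Cache: [berry mango cat lemon fox]
  22. access cat: HIT. Next use of cat: step 23. Cache: [berry mango cat lemon fox]
  23. access cat: HIT. Next use of cat: never. Cache: [berry mango cat lemon fox]
  24. access berry: HIT. Next use of berry: never. Cache: [berry mango cat lemon fox]
  25. access mango: HIT. Next use of mango: step 27. Cache: [berry mango cat lemon fox]
  26. access plum: MISS, evict berry (next use: never). Cache: [mango cat lemon fox plum]
  27. access mango: HIT. Next use of mango: never. Cache: [mango cat lemon fox plum]
Total: 19 hits, 8 misses, 3 evictions

Answer: 3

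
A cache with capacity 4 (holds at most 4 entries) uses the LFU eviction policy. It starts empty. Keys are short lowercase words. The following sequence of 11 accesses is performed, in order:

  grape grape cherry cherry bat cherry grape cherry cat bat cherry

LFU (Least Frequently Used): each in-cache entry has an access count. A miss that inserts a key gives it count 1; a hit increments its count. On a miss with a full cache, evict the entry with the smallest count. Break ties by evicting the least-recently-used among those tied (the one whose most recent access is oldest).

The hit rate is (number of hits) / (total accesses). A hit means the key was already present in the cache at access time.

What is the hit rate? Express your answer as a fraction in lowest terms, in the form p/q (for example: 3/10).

Answer: 7/11

Derivation:
LFU simulation (capacity=4):
  1. access grape: MISS. Cache: [grape(c=1)]
  2. access grape: HIT, count now 2. Cache: [grape(c=2)]
  3. access cherry: MISS. Cache: [cherry(c=1) grape(c=2)]
  4. access cherry: HIT, count now 2. Cache: [grape(c=2) cherry(c=2)]
  5. access bat: MISS. Cache: [bat(c=1) grape(c=2) cherry(c=2)]
  6. access cherry: HIT, count now 3. Cache: [bat(c=1) grape(c=2) cherry(c=3)]
  7. access grape: HIT, count now 3. Cache: [bat(c=1) cherry(c=3) grape(c=3)]
  8. access cherry: HIT, count now 4. Cache: [bat(c=1) grape(c=3) cherry(c=4)]
  9. access cat: MISS. Cache: [bat(c=1) cat(c=1) grape(c=3) cherry(c=4)]
  10. access bat: HIT, count now 2. Cache: [cat(c=1) bat(c=2) grape(c=3) cherry(c=4)]
  11. access cherry: HIT, count now 5. Cache: [cat(c=1) bat(c=2) grape(c=3) cherry(c=5)]
Total: 7 hits, 4 misses, 0 evictions

Hit rate = 7/11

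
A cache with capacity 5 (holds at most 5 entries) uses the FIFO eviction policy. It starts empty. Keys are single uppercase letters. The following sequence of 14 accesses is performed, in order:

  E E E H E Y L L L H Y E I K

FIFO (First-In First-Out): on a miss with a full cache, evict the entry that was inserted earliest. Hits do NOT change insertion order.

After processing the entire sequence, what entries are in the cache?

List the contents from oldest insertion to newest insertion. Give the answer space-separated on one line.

Answer: H Y L I K

Derivation:
FIFO simulation (capacity=5):
  1. access E: MISS. Cache (old->new): [E]
  2. access E: HIT. Cache (old->new): [E]
  3. access E: HIT. Cache (old->new): [E]
  4. access H: MISS. Cache (old->new): [E H]
  5. access E: HIT. Cache (old->new): [E H]
  6. access Y: MISS. Cache (old->new): [E H Y]
  7. access L: MISS. Cache (old->new): [E H Y L]
  8. access L: HIT. Cache (old->new): [E H Y L]
  9. access L: HIT. Cache (old->new): [E H Y L]
  10. access H: HIT. Cache (old->new): [E H Y L]
  11. access Y: HIT. Cache (old->new): [E H Y L]
  12. access E: HIT. Cache (old->new): [E H Y L]
  13. access I: MISS. Cache (old->new): [E H Y L I]
  14. access K: MISS, evict E. Cache (old->new): [H Y L I K]
Total: 8 hits, 6 misses, 1 evictions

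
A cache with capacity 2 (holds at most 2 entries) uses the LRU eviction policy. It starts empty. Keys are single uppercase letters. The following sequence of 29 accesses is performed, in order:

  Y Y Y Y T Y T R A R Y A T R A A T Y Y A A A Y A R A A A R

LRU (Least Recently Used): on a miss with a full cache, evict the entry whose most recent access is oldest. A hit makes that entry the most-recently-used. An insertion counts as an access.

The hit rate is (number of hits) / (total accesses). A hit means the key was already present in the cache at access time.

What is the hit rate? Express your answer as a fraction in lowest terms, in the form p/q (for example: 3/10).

Answer: 16/29

Derivation:
LRU simulation (capacity=2):
  1. access Y: MISS. Cache (LRU->MRU): [Y]
  2. access Y: HIT. Cache (LRU->MRU): [Y]
  3. access Y: HIT. Cache (LRU->MRU): [Y]
  4. access Y: HIT. Cache (LRU->MRU): [Y]
  5. access T: MISS. Cache (LRU->MRU): [Y T]
  6. access Y: HIT. Cache (LRU->MRU): [T Y]
  7. access T: HIT. Cache (LRU->MRU): [Y T]
  8. access R: MISS, evict Y. Cache (LRU->MRU): [T R]
  9. access A: MISS, evict T. Cache (LRU->MRU): [R A]
  10. access R: HIT. Cache (LRU->MRU): [A R]
  11. access Y: MISS, evict A. Cache (LRU->MRU): [R Y]
  12. access A: MISS, evict R. Cache (LRU->MRU): [Y A]
  13. access T: MISS, evict Y. Cache (LRU->MRU): [A T]
  14. access R: MISS, evict A. Cache (LRU->MRU): [T R]
  15. access A: MISS, evict T. Cache (LRU->MRU): [R A]
  16. access A: HIT. Cache (LRU->MRU): [R A]
  17. access T: MISS, evict R. Cache (LRU->MRU): [A T]
  18. access Y: MISS, evict A. Cache (LRU->MRU): [T Y]
  19. access Y: HIT. Cache (LRU->MRU): [T Y]
  20. access A: MISS, evict T. Cache (LRU->MRU): [Y A]
  21. access A: HIT. Cache (LRU->MRU): [Y A]
  22. access A: HIT. Cache (LRU->MRU): [Y A]
  23. access Y: HIT. Cache (LRU->MRU): [A Y]
  24. access A: HIT. Cache (LRU->MRU): [Y A]
  25. access R: MISS, evict Y. Cache (LRU->MRU): [A R]
  26. access A: HIT. Cache (LRU->MRU): [R A]
  27. access A: HIT. Cache (LRU->MRU): [R A]
  28. access A: HIT. Cache (LRU->MRU): [R A]
  29. access R: HIT. Cache (LRU->MRU): [A R]
Total: 16 hits, 13 misses, 11 evictions

Hit rate = 16/29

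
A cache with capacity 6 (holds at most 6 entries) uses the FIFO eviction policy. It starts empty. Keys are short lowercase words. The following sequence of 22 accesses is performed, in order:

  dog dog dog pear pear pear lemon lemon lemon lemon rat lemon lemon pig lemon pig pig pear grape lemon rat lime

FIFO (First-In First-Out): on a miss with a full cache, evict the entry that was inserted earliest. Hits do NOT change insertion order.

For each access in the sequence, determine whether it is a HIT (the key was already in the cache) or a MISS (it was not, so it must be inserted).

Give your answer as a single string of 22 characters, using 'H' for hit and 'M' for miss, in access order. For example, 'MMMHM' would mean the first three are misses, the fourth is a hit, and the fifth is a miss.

Answer: MHHMHHMHHHMHHMHHHHMHHM

Derivation:
FIFO simulation (capacity=6):
  1. access dog: MISS. Cache (old->new): [dog]
  2. access dog: HIT. Cache (old->new): [dog]
  3. access dog: HIT. Cache (old->new): [dog]
  4. access pear: MISS. Cache (old->new): [dog pear]
  5. access pear: HIT. Cache (old->new): [dog pear]
  6. access pear: HIT. Cache (old->new): [dog pear]
  7. access lemon: MISS. Cache (old->new): [dog pear lemon]
  8. access lemon: HIT. Cache (old->new): [dog pear lemon]
  9. access lemon: HIT. Cache (old->new): [dog pear lemon]
  10. access lemon: HIT. Cache (old->new): [dog pear lemon]
  11. access rat: MISS. Cache (old->new): [dog pear lemon rat]
  12. access lemon: HIT. Cache (old->new): [dog pear lemon rat]
  13. access lemon: HIT. Cache (old->new): [dog pear lemon rat]
  14. access pig: MISS. Cache (old->new): [dog pear lemon rat pig]
  15. access lemon: HIT. Cache (old->new): [dog pear lemon rat pig]
  16. access pig: HIT. Cache (old->new): [dog pear lemon rat pig]
  17. access pig: HIT. Cache (old->new): [dog pear lemon rat pig]
  18. access pear: HIT. Cache (old->new): [dog pear lemon rat pig]
  19. access grape: MISS. Cache (old->new): [dog pear lemon rat pig grape]
  20. access lemon: HIT. Cache (old->new): [dog pear lemon rat pig grape]
  21. access rat: HIT. Cache (old->new): [dog pear lemon rat pig grape]
  22. access lime: MISS, evict dog. Cache (old->new): [pear lemon rat pig grape lime]
Total: 15 hits, 7 misses, 1 evictions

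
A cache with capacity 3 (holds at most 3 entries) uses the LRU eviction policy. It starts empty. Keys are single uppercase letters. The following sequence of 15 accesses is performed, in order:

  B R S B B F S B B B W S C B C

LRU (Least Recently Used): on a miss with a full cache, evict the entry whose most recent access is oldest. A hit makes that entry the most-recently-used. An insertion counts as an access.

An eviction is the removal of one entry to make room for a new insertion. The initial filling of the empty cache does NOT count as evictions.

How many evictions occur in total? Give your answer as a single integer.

Answer: 4

Derivation:
LRU simulation (capacity=3):
  1. access B: MISS. Cache (LRU->MRU): [B]
  2. access R: MISS. Cache (LRU->MRU): [B R]
  3. access S: MISS. Cache (LRU->MRU): [B R S]
  4. access B: HIT. Cache (LRU->MRU): [R S B]
  5. access B: HIT. Cache (LRU->MRU): [R S B]
  6. access F: MISS, evict R. Cache (LRU->MRU): [S B F]
  7. access S: HIT. Cache (LRU->MRU): [B F S]
  8. access B: HIT. Cache (LRU->MRU): [F S B]
  9. access B: HIT. Cache (LRU->MRU): [F S B]
  10. access B: HIT. Cache (LRU->MRU): [F S B]
  11. access W: MISS, evict F. Cache (LRU->MRU): [S B W]
  12. access S: HIT. Cache (LRU->MRU): [B W S]
  13. access C: MISS, evict B. Cache (LRU->MRU): [W S C]
  14. access B: MISS, evict W. Cache (LRU->MRU): [S C B]
  15. access C: HIT. Cache (LRU->MRU): [S B C]
Total: 8 hits, 7 misses, 4 evictions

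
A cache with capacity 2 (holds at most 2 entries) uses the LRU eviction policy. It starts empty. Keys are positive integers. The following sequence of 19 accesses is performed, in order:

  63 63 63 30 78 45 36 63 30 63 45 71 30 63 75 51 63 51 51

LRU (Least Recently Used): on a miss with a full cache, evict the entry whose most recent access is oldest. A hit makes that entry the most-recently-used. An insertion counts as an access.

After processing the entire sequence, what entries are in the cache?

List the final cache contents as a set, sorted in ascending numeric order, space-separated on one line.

LRU simulation (capacity=2):
  1. access 63: MISS. Cache (LRU->MRU): [63]
  2. access 63: HIT. Cache (LRU->MRU): [63]
  3. access 63: HIT. Cache (LRU->MRU): [63]
  4. access 30: MISS. Cache (LRU->MRU): [63 30]
  5. access 78: MISS, evict 63. Cache (LRU->MRU): [30 78]
  6. access 45: MISS, evict 30. Cache (LRU->MRU): [78 45]
  7. access 36: MISS, evict 78. Cache (LRU->MRU): [45 36]
  8. access 63: MISS, evict 45. Cache (LRU->MRU): [36 63]
  9. access 30: MISS, evict 36. Cache (LRU->MRU): [63 30]
  10. access 63: HIT. Cache (LRU->MRU): [30 63]
  11. access 45: MISS, evict 30. Cache (LRU->MRU): [63 45]
  12. access 71: MISS, evict 63. Cache (LRU->MRU): [45 71]
  13. access 30: MISS, evict 45. Cache (LRU->MRU): [71 30]
  14. access 63: MISS, evict 71. Cache (LRU->MRU): [30 63]
  15. access 75: MISS, evict 30. Cache (LRU->MRU): [63 75]
  16. access 51: MISS, evict 63. Cache (LRU->MRU): [75 51]
  17. access 63: MISS, evict 75. Cache (LRU->MRU): [51 63]
  18. access 51: HIT. Cache (LRU->MRU): [63 51]
  19. access 51: HIT. Cache (LRU->MRU): [63 51]
Total: 5 hits, 14 misses, 12 evictions

Answer: 51 63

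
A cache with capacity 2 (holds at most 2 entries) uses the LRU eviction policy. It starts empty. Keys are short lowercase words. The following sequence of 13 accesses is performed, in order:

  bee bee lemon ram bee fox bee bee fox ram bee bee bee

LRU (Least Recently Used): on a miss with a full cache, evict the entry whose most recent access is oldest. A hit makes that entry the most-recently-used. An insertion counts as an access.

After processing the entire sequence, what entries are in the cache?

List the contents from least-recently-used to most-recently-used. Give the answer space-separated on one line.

LRU simulation (capacity=2):
  1. access bee: MISS. Cache (LRU->MRU): [bee]
  2. access bee: HIT. Cache (LRU->MRU): [bee]
  3. access lemon: MISS. Cache (LRU->MRU): [bee lemon]
  4. access ram: MISS, evict bee. Cache (LRU->MRU): [lemon ram]
  5. access bee: MISS, evict lemon. Cache (LRU->MRU): [ram bee]
  6. access fox: MISS, evict ram. Cache (LRU->MRU): [bee fox]
  7. access bee: HIT. Cache (LRU->MRU): [fox bee]
  8. access bee: HIT. Cache (LRU->MRU): [fox bee]
  9. access fox: HIT. Cache (LRU->MRU): [bee fox]
  10. access ram: MISS, evict bee. Cache (LRU->MRU): [fox ram]
  11. access bee: MISS, evict fox. Cache (LRU->MRU): [ram bee]
  12. access bee: HIT. Cache (LRU->MRU): [ram bee]
  13. access bee: HIT. Cache (LRU->MRU): [ram bee]
Total: 6 hits, 7 misses, 5 evictions

Answer: ram bee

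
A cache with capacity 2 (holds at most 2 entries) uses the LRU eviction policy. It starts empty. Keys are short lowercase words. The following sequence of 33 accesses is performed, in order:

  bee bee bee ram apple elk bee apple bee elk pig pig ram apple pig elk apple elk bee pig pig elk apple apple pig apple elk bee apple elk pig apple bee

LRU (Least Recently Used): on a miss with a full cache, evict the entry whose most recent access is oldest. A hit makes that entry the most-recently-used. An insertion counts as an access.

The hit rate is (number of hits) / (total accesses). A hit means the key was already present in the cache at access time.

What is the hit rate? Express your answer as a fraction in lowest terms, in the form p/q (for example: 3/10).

Answer: 8/33

Derivation:
LRU simulation (capacity=2):
  1. access bee: MISS. Cache (LRU->MRU): [bee]
  2. access bee: HIT. Cache (LRU->MRU): [bee]
  3. access bee: HIT. Cache (LRU->MRU): [bee]
  4. access ram: MISS. Cache (LRU->MRU): [bee ram]
  5. access apple: MISS, evict bee. Cache (LRU->MRU): [ram apple]
  6. access elk: MISS, evict ram. Cache (LRU->MRU): [apple elk]
  7. access bee: MISS, evict apple. Cache (LRU->MRU): [elk bee]
  8. access apple: MISS, evict elk. Cache (LRU->MRU): [bee apple]
  9. access bee: HIT. Cache (LRU->MRU): [apple bee]
  10. access elk: MISS, evict apple. Cache (LRU->MRU): [bee elk]
  11. access pig: MISS, evict bee. Cache (LRU->MRU): [elk pig]
  12. access pig: HIT. Cache (LRU->MRU): [elk pig]
  13. access ram: MISS, evict elk. Cache (LRU->MRU): [pig ram]
  14. access apple: MISS, evict pig. Cache (LRU->MRU): [ram apple]
  15. access pig: MISS, evict ram. Cache (LRU->MRU): [apple pig]
  16. access elk: MISS, evict apple. Cache (LRU->MRU): [pig elk]
  17. access apple: MISS, evict pig. Cache (LRU->MRU): [elk apple]
  18. access elk: HIT. Cache (LRU->MRU): [apple elk]
  19. access bee: MISS, evict apple. Cache (LRU->MRU): [elk bee]
  20. access pig: MISS, evict elk. Cache (LRU->MRU): [bee pig]
  21. access pig: HIT. Cache (LRU->MRU): [bee pig]
  22. access elk: MISS, evict bee. Cache (LRU->MRU): [pig elk]
  23. access apple: MISS, evict pig. Cache (LRU->MRU): [elk apple]
  24. access apple: HIT. Cache (LRU->MRU): [elk apple]
  25. access pig: MISS, evict elk. Cache (LRU->MRU): [apple pig]
  26. access apple: HIT. Cache (LRU->MRU): [pig apple]
  27. access elk: MISS, evict pig. Cache (LRU->MRU): [apple elk]
  28. access bee: MISS, evict apple. Cache (LRU->MRU): [elk bee]
  29. access apple: MISS, evict elk. Cache (LRU->MRU): [bee apple]
  30. access elk: MISS, evict bee. Cache (LRU->MRU): [apple elk]
  31. access pig: MISS, evict apple. Cache (LRU->MRU): [elk pig]
  32. access apple: MISS, evict elk. Cache (LRU->MRU): [pig apple]
  33. access bee: MISS, evict pig. Cache (LRU->MRU): [apple bee]
Total: 8 hits, 25 misses, 23 evictions

Hit rate = 8/33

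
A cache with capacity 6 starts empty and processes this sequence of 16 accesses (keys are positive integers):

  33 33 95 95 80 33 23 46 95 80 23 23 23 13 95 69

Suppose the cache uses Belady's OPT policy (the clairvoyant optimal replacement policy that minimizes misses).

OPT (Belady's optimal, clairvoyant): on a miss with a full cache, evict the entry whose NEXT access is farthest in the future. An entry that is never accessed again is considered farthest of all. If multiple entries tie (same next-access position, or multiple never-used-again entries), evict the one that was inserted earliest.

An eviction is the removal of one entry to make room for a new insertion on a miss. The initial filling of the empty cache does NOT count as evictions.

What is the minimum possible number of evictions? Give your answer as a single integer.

Answer: 1

Derivation:
OPT (Belady) simulation (capacity=6):
  1. access 33: MISS. Cache: [33]
  2. access 33: HIT. Next use of 33: step 6. Cache: [33]
  3. access 95: MISS. Cache: [33 95]
  4. access 95: HIT. Next use of 95: step 9. Cache: [33 95]
  5. access 80: MISS. Cache: [33 95 80]
  6. access 33: HIT. Next use of 33: never. Cache: [33 95 80]
  7. access 23: MISS. Cache: [33 95 80 23]
  8. access 46: MISS. Cache: [33 95 80 23 46]
  9. access 95: HIT. Next use of 95: step 15. Cache: [33 95 80 23 46]
  10. access 80: HIT. Next use of 80: never. Cache: [33 95 80 23 46]
  11. access 23: HIT. Next use of 23: step 12. Cache: [33 95 80 23 46]
  12. access 23: HIT. Next use of 23: step 13. Cache: [33 95 80 23 46]
  13. access 23: HIT. Next use of 23: never. Cache: [33 95 80 23 46]
  14. access 13: MISS. Cache: [33 95 80 23 46 13]
  15. access 95: HIT. Next use of 95: never. Cache: [33 95 80 23 46 13]
  16. access 69: MISS, evict 33 (next use: never). Cache: [95 80 23 46 13 69]
Total: 9 hits, 7 misses, 1 evictions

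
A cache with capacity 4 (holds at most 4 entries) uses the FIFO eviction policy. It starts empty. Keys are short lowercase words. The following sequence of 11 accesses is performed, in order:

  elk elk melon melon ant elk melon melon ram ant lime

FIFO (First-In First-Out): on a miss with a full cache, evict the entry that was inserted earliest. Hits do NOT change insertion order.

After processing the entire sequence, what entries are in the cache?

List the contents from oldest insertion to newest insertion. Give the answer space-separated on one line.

Answer: melon ant ram lime

Derivation:
FIFO simulation (capacity=4):
  1. access elk: MISS. Cache (old->new): [elk]
  2. access elk: HIT. Cache (old->new): [elk]
  3. access melon: MISS. Cache (old->new): [elk melon]
  4. access melon: HIT. Cache (old->new): [elk melon]
  5. access ant: MISS. Cache (old->new): [elk melon ant]
  6. access elk: HIT. Cache (old->new): [elk melon ant]
  7. access melon: HIT. Cache (old->new): [elk melon ant]
  8. access melon: HIT. Cache (old->new): [elk melon ant]
  9. access ram: MISS. Cache (old->new): [elk melon ant ram]
  10. access ant: HIT. Cache (old->new): [elk melon ant ram]
  11. access lime: MISS, evict elk. Cache (old->new): [melon ant ram lime]
Total: 6 hits, 5 misses, 1 evictions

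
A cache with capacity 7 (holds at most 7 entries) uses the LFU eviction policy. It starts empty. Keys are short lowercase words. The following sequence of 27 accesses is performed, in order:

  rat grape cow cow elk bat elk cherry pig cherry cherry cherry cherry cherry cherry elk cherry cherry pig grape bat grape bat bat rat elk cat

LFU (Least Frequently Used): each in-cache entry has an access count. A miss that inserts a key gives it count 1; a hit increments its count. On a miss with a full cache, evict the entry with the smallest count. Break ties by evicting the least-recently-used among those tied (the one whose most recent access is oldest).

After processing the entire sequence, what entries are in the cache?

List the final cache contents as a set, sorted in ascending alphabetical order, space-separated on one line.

Answer: bat cat cherry elk grape pig rat

Derivation:
LFU simulation (capacity=7):
  1. access rat: MISS. Cache: [rat(c=1)]
  2. access grape: MISS. Cache: [rat(c=1) grape(c=1)]
  3. access cow: MISS. Cache: [rat(c=1) grape(c=1) cow(c=1)]
  4. access cow: HIT, count now 2. Cache: [rat(c=1) grape(c=1) cow(c=2)]
  5. access elk: MISS. Cache: [rat(c=1) grape(c=1) elk(c=1) cow(c=2)]
  6. access bat: MISS. Cache: [rat(c=1) grape(c=1) elk(c=1) bat(c=1) cow(c=2)]
  7. access elk: HIT, count now 2. Cache: [rat(c=1) grape(c=1) bat(c=1) cow(c=2) elk(c=2)]
  8. access cherry: MISS. Cache: [rat(c=1) grape(c=1) bat(c=1) cherry(c=1) cow(c=2) elk(c=2)]
  9. access pig: MISS. Cache: [rat(c=1) grape(c=1) bat(c=1) cherry(c=1) pig(c=1) cow(c=2) elk(c=2)]
  10. access cherry: HIT, count now 2. Cache: [rat(c=1) grape(c=1) bat(c=1) pig(c=1) cow(c=2) elk(c=2) cherry(c=2)]
  11. access cherry: HIT, count now 3. Cache: [rat(c=1) grape(c=1) bat(c=1) pig(c=1) cow(c=2) elk(c=2) cherry(c=3)]
  12. access cherry: HIT, count now 4. Cache: [rat(c=1) grape(c=1) bat(c=1) pig(c=1) cow(c=2) elk(c=2) cherry(c=4)]
  13. access cherry: HIT, count now 5. Cache: [rat(c=1) grape(c=1) bat(c=1) pig(c=1) cow(c=2) elk(c=2) cherry(c=5)]
  14. access cherry: HIT, count now 6. Cache: [rat(c=1) grape(c=1) bat(c=1) pig(c=1) cow(c=2) elk(c=2) cherry(c=6)]
  15. access cherry: HIT, count now 7. Cache: [rat(c=1) grape(c=1) bat(c=1) pig(c=1) cow(c=2) elk(c=2) cherry(c=7)]
  16. access elk: HIT, count now 3. Cache: [rat(c=1) grape(c=1) bat(c=1) pig(c=1) cow(c=2) elk(c=3) cherry(c=7)]
  17. access cherry: HIT, count now 8. Cache: [rat(c=1) grape(c=1) bat(c=1) pig(c=1) cow(c=2) elk(c=3) cherry(c=8)]
  18. access cherry: HIT, count now 9. Cache: [rat(c=1) grape(c=1) bat(c=1) pig(c=1) cow(c=2) elk(c=3) cherry(c=9)]
  19. access pig: HIT, count now 2. Cache: [rat(c=1) grape(c=1) bat(c=1) cow(c=2) pig(c=2) elk(c=3) cherry(c=9)]
  20. access grape: HIT, count now 2. Cache: [rat(c=1) bat(c=1) cow(c=2) pig(c=2) grape(c=2) elk(c=3) cherry(c=9)]
  21. access bat: HIT, count now 2. Cache: [rat(c=1) cow(c=2) pig(c=2) grape(c=2) bat(c=2) elk(c=3) cherry(c=9)]
  22. access grape: HIT, count now 3. Cache: [rat(c=1) cow(c=2) pig(c=2) bat(c=2) elk(c=3) grape(c=3) cherry(c=9)]
  23. access bat: HIT, count now 3. Cache: [rat(c=1) cow(c=2) pig(c=2) elk(c=3) grape(c=3) bat(c=3) cherry(c=9)]
  24. access bat: HIT, count now 4. Cache: [rat(c=1) cow(c=2) pig(c=2) elk(c=3) grape(c=3) bat(c=4) cherry(c=9)]
  25. access rat: HIT, count now 2. Cache: [cow(c=2) pig(c=2) rat(c=2) elk(c=3) grape(c=3) bat(c=4) cherry(c=9)]
  26. access elk: HIT, count now 4. Cache: [cow(c=2) pig(c=2) rat(c=2) grape(c=3) bat(c=4) elk(c=4) cherry(c=9)]
  27. access cat: MISS, evict cow(c=2). Cache: [cat(c=1) pig(c=2) rat(c=2) grape(c=3) bat(c=4) elk(c=4) cherry(c=9)]
Total: 19 hits, 8 misses, 1 evictions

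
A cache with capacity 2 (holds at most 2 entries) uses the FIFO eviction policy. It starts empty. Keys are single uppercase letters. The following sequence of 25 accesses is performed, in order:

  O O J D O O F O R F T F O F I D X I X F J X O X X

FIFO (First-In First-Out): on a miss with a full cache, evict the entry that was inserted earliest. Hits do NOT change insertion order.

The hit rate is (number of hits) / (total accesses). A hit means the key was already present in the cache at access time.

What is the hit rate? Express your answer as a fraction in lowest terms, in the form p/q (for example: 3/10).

Answer: 8/25

Derivation:
FIFO simulation (capacity=2):
  1. access O: MISS. Cache (old->new): [O]
  2. access O: HIT. Cache (old->new): [O]
  3. access J: MISS. Cache (old->new): [O J]
  4. access D: MISS, evict O. Cache (old->new): [J D]
  5. access O: MISS, evict J. Cache (old->new): [D O]
  6. access O: HIT. Cache (old->new): [D O]
  7. access F: MISS, evict D. Cache (old->new): [O F]
  8. access O: HIT. Cache (old->new): [O F]
  9. access R: MISS, evict O. Cache (old->new): [F R]
  10. access F: HIT. Cache (old->new): [F R]
  11. access T: MISS, evict F. Cache (old->new): [R T]
  12. access F: MISS, evict R. Cache (old->new): [T F]
  13. access O: MISS, evict T. Cache (old->new): [F O]
  14. access F: HIT. Cache (old->new): [F O]
  15. access I: MISS, evict F. Cache (old->new): [O I]
  16. access D: MISS, evict O. Cache (old->new): [I D]
  17. access X: MISS, evict I. Cache (old->new): [D X]
  18. access I: MISS, evict D. Cache (old->new): [X I]
  19. access X: HIT. Cache (old->new): [X I]
  20. access F: MISS, evict X. Cache (old->new): [I F]
  21. access J: MISS, evict I. Cache (old->new): [F J]
  22. access X: MISS, evict F. Cache (old->new): [J X]
  23. access O: MISS, evict J. Cache (old->new): [X O]
  24. access X: HIT. Cache (old->new): [X O]
  25. access X: HIT. Cache (old->new): [X O]
Total: 8 hits, 17 misses, 15 evictions

Hit rate = 8/25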